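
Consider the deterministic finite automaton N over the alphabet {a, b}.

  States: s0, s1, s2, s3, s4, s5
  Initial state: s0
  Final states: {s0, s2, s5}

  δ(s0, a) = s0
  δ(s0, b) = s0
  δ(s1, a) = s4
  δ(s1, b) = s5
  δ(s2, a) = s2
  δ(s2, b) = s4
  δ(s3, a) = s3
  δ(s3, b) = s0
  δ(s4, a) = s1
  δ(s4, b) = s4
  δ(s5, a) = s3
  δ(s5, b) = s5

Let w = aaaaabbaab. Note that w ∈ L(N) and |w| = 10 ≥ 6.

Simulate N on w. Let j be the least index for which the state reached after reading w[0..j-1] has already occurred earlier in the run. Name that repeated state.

s0

State sequence: s0 -a-> s0 -a-> s0 -a-> s0 -a-> s0 -a-> s0 -b-> s0 -b-> s0 -a-> s0 -a-> s0 -b-> s0
First repeat at step 1: s0 was already visited.

The earliest repeat is at step j = 1: N is in s0, which it already visited at step i = 0.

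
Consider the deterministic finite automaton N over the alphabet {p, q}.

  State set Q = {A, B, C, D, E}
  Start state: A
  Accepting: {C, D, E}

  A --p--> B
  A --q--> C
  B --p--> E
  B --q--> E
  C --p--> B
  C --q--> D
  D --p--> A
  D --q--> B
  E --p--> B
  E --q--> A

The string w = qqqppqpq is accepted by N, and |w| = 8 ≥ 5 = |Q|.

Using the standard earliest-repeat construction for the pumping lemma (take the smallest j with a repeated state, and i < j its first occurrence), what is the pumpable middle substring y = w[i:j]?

pp

Run of N on w = q q q p p q p q:
  step 0: A  (start)
  step 1: C  (read q: A→C)
  step 2: D  (read q: C→D)
  step 3: B  (read q: D→B)
  step 4: E  (read p: B→E)
  step 5: B  (read p: E→B)   ← first repeat (B seen earlier)
  step 6: E  (read q: B→E)
  step 7: B  (read p: E→B)
  step 8: E  (read q: B→E)

So i = 3, j = 5, giving x = w[0:3] = qqq, y = w[3:5] = pp, z = w[5:8] = qpq.
Check: |xy| = 5 ≤ 5 and |y| = 2 ≥ 1. Reading y takes N from B back to B, so every xyⁱz is accepted.
With |Q| = 5, pigeonhole forces a state repeat no later than step 5; the substring read between the first and second visits to that state can be pumped.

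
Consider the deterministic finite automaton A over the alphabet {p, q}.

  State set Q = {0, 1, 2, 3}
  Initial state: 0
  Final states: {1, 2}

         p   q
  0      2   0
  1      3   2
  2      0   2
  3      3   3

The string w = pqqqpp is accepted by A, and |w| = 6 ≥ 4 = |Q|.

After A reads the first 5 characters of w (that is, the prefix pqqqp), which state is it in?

Run of A on the first 5 characters of w = p q q q p:
  step 0: 0  (start)
  step 1: 2  (read p: 0→2)
  step 2: 2  (read q: 2→2)
  step 3: 2  (read q: 2→2)
  step 4: 2  (read q: 2→2)
  step 5: 0  (read p: 2→0)

After reading 5 characters, A is in state 0.

0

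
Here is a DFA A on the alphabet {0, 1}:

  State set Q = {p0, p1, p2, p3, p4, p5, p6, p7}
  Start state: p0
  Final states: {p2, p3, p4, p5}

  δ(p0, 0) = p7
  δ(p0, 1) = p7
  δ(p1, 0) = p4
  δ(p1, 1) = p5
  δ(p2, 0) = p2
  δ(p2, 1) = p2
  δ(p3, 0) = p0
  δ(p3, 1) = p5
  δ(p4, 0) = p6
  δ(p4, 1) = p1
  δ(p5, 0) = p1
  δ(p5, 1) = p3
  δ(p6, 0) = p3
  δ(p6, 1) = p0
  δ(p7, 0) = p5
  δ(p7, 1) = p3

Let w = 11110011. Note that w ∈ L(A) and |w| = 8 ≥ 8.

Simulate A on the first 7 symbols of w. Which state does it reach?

p3

State sequence: p0 -1-> p7 -1-> p3 -1-> p5 -1-> p3 -0-> p0 -0-> p7 -1-> p3

After reading 7 characters, A is in state p3.
(This kind of state-tracing is the core of the pumping-lemma construction: with 8 states, pigeonhole forces a repeat within the first 8 steps.)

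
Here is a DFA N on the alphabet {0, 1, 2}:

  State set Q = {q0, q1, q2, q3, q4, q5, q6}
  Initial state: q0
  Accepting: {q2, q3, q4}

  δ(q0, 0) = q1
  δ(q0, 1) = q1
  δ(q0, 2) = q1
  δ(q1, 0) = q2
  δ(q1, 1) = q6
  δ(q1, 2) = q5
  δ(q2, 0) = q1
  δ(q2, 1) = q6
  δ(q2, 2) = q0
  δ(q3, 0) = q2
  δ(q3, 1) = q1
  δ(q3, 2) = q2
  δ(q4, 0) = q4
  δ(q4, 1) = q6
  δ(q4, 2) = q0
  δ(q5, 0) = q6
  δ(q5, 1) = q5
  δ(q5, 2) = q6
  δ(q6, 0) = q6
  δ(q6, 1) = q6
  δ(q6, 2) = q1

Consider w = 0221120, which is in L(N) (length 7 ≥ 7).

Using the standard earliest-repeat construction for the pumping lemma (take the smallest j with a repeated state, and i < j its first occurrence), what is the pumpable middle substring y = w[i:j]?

1

Run of N on w = 0 2 2 1 1 2 0:
  step 0: q0  (start)
  step 1: q1  (read 0: q0→q1)
  step 2: q5  (read 2: q1→q5)
  step 3: q6  (read 2: q5→q6)
  step 4: q6  (read 1: q6→q6)   ← first repeat (q6 seen earlier)
  step 5: q6  (read 1: q6→q6)
  step 6: q1  (read 2: q6→q1)
  step 7: q2  (read 0: q1→q2)

So i = 3, j = 4, giving x = w[0:3] = 022, y = w[3:4] = 1, z = w[4:7] = 120.
Check: |xy| = 4 ≤ 7 and |y| = 1 ≥ 1. Reading y takes N from q6 back to q6, so every xyⁱz is accepted.
Since N has 7 states, any run of length ≥ 7 visits 7+1 states, so by pigeonhole some state repeats within the first 7 steps — that repeat gives the pumpable loop.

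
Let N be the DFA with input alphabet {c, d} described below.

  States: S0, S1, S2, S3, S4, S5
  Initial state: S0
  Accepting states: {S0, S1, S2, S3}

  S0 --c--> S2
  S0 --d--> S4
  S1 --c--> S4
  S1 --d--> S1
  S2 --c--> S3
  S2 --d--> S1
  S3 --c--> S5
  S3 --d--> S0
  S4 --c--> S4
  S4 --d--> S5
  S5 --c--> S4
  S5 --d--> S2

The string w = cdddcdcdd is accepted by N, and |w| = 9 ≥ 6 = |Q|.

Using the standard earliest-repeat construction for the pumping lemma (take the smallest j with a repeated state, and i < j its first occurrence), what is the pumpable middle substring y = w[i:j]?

Run of N on w = c d d d c d c d d:
  step 0: S0  (start)
  step 1: S2  (read c: S0→S2)
  step 2: S1  (read d: S2→S1)
  step 3: S1  (read d: S1→S1)   ← first repeat (S1 seen earlier)
  step 4: S1  (read d: S1→S1)
  step 5: S4  (read c: S1→S4)
  step 6: S5  (read d: S4→S5)
  step 7: S4  (read c: S5→S4)
  step 8: S5  (read d: S4→S5)
  step 9: S2  (read d: S5→S2)

So i = 2, j = 3, giving x = w[0:2] = cd, y = w[2:3] = d, z = w[3:9] = dcdcdd.
Check: |xy| = 3 ≤ 6 and |y| = 1 ≥ 1. Reading y takes N from S1 back to S1, so every xyⁱz is accepted.

d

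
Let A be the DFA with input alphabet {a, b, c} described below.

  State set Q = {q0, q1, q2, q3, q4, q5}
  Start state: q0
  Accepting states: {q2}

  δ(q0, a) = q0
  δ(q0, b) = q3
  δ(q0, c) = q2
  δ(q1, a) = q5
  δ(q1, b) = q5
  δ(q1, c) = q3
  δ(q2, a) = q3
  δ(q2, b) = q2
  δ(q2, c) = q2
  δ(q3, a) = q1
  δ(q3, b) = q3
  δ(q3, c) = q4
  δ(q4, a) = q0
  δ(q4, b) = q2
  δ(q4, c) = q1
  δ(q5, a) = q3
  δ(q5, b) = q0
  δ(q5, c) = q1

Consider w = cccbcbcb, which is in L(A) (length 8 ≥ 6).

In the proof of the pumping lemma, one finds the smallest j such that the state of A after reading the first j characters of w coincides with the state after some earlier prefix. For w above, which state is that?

q2

State sequence: q0 -c-> q2 -c-> q2 -c-> q2 -b-> q2 -c-> q2 -b-> q2 -c-> q2 -b-> q2
First repeat at step 2: q2 was already visited.

The earliest repeat is at step j = 2: A is in q2, which it already visited at step i = 1.
With |Q| = 6, pigeonhole forces a state repeat no later than step 6; the substring read between the first and second visits to that state can be pumped.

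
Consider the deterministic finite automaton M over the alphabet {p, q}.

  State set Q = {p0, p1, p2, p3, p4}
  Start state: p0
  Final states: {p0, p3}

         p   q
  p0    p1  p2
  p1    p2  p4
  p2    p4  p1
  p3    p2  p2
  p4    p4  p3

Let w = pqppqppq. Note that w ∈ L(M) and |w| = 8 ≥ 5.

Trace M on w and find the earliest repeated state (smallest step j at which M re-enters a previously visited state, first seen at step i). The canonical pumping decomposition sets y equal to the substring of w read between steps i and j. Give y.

p

State sequence: p0 -p-> p1 -q-> p4 -p-> p4 -p-> p4 -q-> p3 -p-> p2 -p-> p4 -q-> p3
First repeat at step 3: p4 was already visited.

So i = 2, j = 3, giving x = w[0:2] = pq, y = w[2:3] = p, z = w[3:8] = pqppq.
Check: |xy| = 3 ≤ 5 and |y| = 1 ≥ 1. Reading y takes M from p4 back to p4, so every xyⁱz is accepted.
With |Q| = 5, pigeonhole forces a state repeat no later than step 5; the substring read between the first and second visits to that state can be pumped.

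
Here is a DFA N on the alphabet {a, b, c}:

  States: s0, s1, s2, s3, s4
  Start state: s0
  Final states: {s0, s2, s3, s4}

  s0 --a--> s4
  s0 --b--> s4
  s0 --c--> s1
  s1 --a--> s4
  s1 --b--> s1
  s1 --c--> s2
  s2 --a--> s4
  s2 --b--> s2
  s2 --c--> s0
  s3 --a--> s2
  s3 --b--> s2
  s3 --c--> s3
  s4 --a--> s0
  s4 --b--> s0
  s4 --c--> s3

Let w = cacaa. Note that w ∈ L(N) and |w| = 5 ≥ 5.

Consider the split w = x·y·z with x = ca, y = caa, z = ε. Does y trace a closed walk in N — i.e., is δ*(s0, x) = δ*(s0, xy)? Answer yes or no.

State sequence: s0 -c-> s1 -a-> s4 -c-> s3 -a-> s2 -a-> s4

After x (step 2): s4. After xy (step 5): s4.
They match, so y = caa drives N around a cycle from s4 back to itself; pumping y any number of times keeps N in s4 before reading z, and xyⁱz ∈ L(N) for every i ≥ 0.

yes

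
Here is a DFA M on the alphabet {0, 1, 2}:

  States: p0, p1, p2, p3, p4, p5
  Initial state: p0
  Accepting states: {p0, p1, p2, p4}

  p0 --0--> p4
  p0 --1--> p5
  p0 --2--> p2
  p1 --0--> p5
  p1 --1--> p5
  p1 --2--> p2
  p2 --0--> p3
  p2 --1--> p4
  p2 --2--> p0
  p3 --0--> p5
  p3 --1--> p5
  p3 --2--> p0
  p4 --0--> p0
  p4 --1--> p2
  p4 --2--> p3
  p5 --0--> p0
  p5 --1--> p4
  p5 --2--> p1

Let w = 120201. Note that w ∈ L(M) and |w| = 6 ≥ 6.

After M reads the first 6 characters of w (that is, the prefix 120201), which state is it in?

Run of M on the first 6 characters of w = 1 2 0 2 0 1:
  step 0: p0  (start)
  step 1: p5  (read 1: p0→p5)
  step 2: p1  (read 2: p5→p1)
  step 3: p5  (read 0: p1→p5)
  step 4: p1  (read 2: p5→p1)
  step 5: p5  (read 0: p1→p5)
  step 6: p4  (read 1: p5→p4)

After reading 6 characters, M is in state p4.

p4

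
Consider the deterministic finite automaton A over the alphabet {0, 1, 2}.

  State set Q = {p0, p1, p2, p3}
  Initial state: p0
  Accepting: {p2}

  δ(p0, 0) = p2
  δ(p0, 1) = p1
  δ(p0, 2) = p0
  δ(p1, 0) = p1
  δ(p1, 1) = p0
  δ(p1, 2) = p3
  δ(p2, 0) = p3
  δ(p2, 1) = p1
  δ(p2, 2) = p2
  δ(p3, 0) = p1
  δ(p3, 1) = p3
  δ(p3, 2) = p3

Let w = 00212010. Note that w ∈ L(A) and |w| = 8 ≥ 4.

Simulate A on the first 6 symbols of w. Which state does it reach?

p1

Run of A on the first 6 characters of w = 0 0 2 1 2 0:
  step 0: p0  (start)
  step 1: p2  (read 0: p0→p2)
  step 2: p3  (read 0: p2→p3)
  step 3: p3  (read 2: p3→p3)
  step 4: p3  (read 1: p3→p3)
  step 5: p3  (read 2: p3→p3)
  step 6: p1  (read 0: p3→p1)

After reading 6 characters, A is in state p1.
(This kind of state-tracing is the core of the pumping-lemma construction: with 4 states, pigeonhole forces a repeat within the first 4 steps.)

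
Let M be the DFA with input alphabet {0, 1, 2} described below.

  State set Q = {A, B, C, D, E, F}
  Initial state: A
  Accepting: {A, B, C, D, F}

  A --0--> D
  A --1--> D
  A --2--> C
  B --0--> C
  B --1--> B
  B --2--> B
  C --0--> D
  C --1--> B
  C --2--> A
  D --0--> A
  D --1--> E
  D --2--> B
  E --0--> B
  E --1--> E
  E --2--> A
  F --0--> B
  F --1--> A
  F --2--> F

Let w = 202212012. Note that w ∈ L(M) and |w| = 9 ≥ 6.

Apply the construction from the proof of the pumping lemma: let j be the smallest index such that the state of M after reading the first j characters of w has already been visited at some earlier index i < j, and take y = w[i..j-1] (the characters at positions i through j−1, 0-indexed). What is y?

State sequence: A -2-> C -0-> D -2-> B -2-> B -1-> B -2-> B -0-> C -1-> B -2-> B
First repeat at step 4: B was already visited.

So i = 3, j = 4, giving x = w[0:3] = 202, y = w[3:4] = 2, z = w[4:9] = 12012.
Check: |xy| = 4 ≤ 6 and |y| = 1 ≥ 1. Reading y takes M from B back to B, so every xyⁱz is accepted.

2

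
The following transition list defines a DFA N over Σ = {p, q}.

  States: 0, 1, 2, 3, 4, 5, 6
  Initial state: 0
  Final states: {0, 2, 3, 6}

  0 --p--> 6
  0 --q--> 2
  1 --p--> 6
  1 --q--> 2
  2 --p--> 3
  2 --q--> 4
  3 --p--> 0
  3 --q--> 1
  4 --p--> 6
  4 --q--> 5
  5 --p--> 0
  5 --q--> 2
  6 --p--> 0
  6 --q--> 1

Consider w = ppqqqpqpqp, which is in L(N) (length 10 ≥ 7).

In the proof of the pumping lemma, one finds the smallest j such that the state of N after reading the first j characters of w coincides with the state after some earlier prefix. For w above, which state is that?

0

Run of N on w = p p q q q p q p q p:
  step 0: 0  (start)
  step 1: 6  (read p: 0→6)
  step 2: 0  (read p: 6→0)   ← first repeat (0 seen earlier)
  step 3: 2  (read q: 0→2)
  step 4: 4  (read q: 2→4)
  step 5: 5  (read q: 4→5)
  step 6: 0  (read p: 5→0)
  step 7: 2  (read q: 0→2)
  step 8: 3  (read p: 2→3)
  step 9: 1  (read q: 3→1)
  step 10: 6  (read p: 1→6)

The earliest repeat is at step j = 2: N is in 0, which it already visited at step i = 0.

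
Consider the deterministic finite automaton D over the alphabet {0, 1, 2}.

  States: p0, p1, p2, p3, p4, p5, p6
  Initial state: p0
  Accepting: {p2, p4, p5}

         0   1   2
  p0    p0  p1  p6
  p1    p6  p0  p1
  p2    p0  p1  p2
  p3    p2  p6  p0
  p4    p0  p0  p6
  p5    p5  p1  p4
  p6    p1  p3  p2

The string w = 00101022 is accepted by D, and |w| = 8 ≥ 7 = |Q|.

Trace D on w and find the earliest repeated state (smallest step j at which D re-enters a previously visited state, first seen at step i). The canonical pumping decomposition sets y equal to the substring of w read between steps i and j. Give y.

0

State sequence: p0 -0-> p0 -0-> p0 -1-> p1 -0-> p6 -1-> p3 -0-> p2 -2-> p2 -2-> p2
First repeat at step 1: p0 was already visited.

So i = 0, j = 1, giving x = w[0:0] = ε, y = w[0:1] = 0, z = w[1:8] = 0101022.
Check: |xy| = 1 ≤ 7 and |y| = 1 ≥ 1. Reading y takes D from p0 back to p0, so every xyⁱz is accepted.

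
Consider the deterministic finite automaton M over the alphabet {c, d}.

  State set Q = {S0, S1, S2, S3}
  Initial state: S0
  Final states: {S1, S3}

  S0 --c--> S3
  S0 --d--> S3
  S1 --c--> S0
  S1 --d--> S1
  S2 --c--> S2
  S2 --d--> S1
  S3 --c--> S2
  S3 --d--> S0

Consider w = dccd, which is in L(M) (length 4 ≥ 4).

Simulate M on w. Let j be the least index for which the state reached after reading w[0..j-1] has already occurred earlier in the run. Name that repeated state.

S2

Run of M on w = d c c d:
  step 0: S0  (start)
  step 1: S3  (read d: S0→S3)
  step 2: S2  (read c: S3→S2)
  step 3: S2  (read c: S2→S2)   ← first repeat (S2 seen earlier)
  step 4: S1  (read d: S2→S1)

The earliest repeat is at step j = 3: M is in S2, which it already visited at step i = 2.
Since M has 4 states, any run of length ≥ 4 visits 4+1 states, so by pigeonhole some state repeats within the first 4 steps — that repeat gives the pumpable loop.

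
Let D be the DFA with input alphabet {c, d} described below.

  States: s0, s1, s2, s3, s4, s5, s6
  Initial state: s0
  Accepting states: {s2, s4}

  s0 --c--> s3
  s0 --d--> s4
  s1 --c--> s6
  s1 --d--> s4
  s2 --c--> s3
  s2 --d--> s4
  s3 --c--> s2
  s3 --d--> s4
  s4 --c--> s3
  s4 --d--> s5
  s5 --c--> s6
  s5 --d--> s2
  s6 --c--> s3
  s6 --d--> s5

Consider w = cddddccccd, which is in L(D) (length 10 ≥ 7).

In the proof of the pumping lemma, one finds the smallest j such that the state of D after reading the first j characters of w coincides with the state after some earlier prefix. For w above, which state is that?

s4

Run of D on w = c d d d d c c c c d:
  step 0: s0  (start)
  step 1: s3  (read c: s0→s3)
  step 2: s4  (read d: s3→s4)
  step 3: s5  (read d: s4→s5)
  step 4: s2  (read d: s5→s2)
  step 5: s4  (read d: s2→s4)   ← first repeat (s4 seen earlier)
  step 6: s3  (read c: s4→s3)
  step 7: s2  (read c: s3→s2)
  step 8: s3  (read c: s2→s3)
  step 9: s2  (read c: s3→s2)
  step 10: s4  (read d: s2→s4)

The earliest repeat is at step j = 5: D is in s4, which it already visited at step i = 2.
With |Q| = 7, pigeonhole forces a state repeat no later than step 7; the substring read between the first and second visits to that state can be pumped.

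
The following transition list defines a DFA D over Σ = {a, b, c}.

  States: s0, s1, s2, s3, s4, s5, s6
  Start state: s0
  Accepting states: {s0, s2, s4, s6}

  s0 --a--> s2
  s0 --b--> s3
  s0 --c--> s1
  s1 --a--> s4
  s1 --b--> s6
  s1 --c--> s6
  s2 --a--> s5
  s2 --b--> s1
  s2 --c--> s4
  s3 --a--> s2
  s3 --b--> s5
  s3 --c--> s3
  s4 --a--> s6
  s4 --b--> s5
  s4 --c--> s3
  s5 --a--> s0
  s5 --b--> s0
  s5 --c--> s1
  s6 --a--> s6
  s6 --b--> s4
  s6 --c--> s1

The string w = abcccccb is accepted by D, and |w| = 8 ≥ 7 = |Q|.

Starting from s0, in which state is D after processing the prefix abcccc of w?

s1

Run of D on the first 6 characters of w = a b c c c c:
  step 0: s0  (start)
  step 1: s2  (read a: s0→s2)
  step 2: s1  (read b: s2→s1)
  step 3: s6  (read c: s1→s6)
  step 4: s1  (read c: s6→s1)
  step 5: s6  (read c: s1→s6)
  step 6: s1  (read c: s6→s1)

After reading 6 characters, D is in state s1.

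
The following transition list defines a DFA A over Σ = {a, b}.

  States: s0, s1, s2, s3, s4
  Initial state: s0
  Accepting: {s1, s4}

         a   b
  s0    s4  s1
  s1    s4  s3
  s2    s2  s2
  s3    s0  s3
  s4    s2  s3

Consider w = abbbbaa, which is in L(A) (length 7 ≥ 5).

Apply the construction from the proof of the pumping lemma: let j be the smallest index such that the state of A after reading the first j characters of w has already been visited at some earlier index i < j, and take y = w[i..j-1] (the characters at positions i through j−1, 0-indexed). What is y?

b

State sequence: s0 -a-> s4 -b-> s3 -b-> s3 -b-> s3 -b-> s3 -a-> s0 -a-> s4
First repeat at step 3: s3 was already visited.

So i = 2, j = 3, giving x = w[0:2] = ab, y = w[2:3] = b, z = w[3:7] = bbaa.
Check: |xy| = 3 ≤ 5 and |y| = 1 ≥ 1. Reading y takes A from s3 back to s3, so every xyⁱz is accepted.
With |Q| = 5, pigeonhole forces a state repeat no later than step 5; the substring read between the first and second visits to that state can be pumped.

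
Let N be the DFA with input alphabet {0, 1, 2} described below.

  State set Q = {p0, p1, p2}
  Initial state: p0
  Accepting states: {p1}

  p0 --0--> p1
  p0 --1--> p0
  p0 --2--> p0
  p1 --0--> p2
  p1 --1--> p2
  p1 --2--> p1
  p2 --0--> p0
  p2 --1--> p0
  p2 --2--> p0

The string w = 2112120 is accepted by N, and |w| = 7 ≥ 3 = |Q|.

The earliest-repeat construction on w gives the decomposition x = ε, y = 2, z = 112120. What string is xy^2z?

xy^2z = ε·2·2·112120 = 22112120.
Reading y = 2 takes N from p0 back to p0, so after x·y·y the machine is still in p0, and z then leads to the accepting state p1. Hence 22112120 ∈ L(N).

22112120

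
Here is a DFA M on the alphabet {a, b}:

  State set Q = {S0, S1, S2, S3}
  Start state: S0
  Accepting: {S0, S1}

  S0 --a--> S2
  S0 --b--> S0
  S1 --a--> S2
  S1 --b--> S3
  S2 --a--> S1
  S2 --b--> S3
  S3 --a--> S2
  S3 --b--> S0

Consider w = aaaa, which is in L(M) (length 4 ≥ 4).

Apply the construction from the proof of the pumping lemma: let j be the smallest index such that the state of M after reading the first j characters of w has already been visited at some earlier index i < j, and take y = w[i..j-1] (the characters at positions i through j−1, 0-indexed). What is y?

State sequence: S0 -a-> S2 -a-> S1 -a-> S2 -a-> S1
First repeat at step 3: S2 was already visited.

So i = 1, j = 3, giving x = w[0:1] = a, y = w[1:3] = aa, z = w[3:4] = a.
Check: |xy| = 3 ≤ 4 and |y| = 2 ≥ 1. Reading y takes M from S2 back to S2, so every xyⁱz is accepted.
Since M has 4 states, any run of length ≥ 4 visits 4+1 states, so by pigeonhole some state repeats within the first 4 steps — that repeat gives the pumpable loop.

aa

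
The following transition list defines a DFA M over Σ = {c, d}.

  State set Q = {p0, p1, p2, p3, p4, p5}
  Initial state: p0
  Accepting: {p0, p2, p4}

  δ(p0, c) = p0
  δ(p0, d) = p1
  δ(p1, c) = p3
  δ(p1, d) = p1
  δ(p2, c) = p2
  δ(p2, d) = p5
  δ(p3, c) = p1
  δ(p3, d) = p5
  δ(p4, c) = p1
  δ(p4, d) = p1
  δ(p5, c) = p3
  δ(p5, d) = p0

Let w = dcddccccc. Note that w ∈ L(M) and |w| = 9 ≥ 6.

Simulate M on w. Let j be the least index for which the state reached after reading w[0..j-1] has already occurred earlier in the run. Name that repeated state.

p0

State sequence: p0 -d-> p1 -c-> p3 -d-> p5 -d-> p0 -c-> p0 -c-> p0 -c-> p0 -c-> p0 -c-> p0
First repeat at step 4: p0 was already visited.

The earliest repeat is at step j = 4: M is in p0, which it already visited at step i = 0.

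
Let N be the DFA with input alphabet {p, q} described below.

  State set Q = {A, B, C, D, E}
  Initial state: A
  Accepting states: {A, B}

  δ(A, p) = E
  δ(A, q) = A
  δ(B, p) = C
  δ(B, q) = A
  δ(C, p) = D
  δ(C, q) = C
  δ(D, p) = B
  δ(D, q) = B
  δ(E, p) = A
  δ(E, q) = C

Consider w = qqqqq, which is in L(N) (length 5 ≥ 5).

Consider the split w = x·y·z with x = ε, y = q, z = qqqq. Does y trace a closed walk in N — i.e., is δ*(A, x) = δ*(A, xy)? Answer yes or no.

State sequence: A -q-> A

After x (step 0): A. After xy (step 1): A.
They match, so y = q drives N around a cycle from A back to itself; pumping y any number of times keeps N in A before reading z, and xyⁱz ∈ L(N) for every i ≥ 0.

yes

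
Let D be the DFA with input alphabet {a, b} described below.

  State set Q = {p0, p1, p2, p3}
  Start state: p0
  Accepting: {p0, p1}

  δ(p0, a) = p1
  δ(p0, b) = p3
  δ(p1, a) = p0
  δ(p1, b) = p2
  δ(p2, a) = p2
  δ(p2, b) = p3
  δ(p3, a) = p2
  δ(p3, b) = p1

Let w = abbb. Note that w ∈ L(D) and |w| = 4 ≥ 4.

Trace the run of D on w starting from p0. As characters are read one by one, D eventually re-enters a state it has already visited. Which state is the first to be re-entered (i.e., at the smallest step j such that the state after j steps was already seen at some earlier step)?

Run of D on w = a b b b:
  step 0: p0  (start)
  step 1: p1  (read a: p0→p1)
  step 2: p2  (read b: p1→p2)
  step 3: p3  (read b: p2→p3)
  step 4: p1  (read b: p3→p1)   ← first repeat (p1 seen earlier)

The earliest repeat is at step j = 4: D is in p1, which it already visited at step i = 1.
Since D has 4 states, any run of length ≥ 4 visits 4+1 states, so by pigeonhole some state repeats within the first 4 steps — that repeat gives the pumpable loop.

p1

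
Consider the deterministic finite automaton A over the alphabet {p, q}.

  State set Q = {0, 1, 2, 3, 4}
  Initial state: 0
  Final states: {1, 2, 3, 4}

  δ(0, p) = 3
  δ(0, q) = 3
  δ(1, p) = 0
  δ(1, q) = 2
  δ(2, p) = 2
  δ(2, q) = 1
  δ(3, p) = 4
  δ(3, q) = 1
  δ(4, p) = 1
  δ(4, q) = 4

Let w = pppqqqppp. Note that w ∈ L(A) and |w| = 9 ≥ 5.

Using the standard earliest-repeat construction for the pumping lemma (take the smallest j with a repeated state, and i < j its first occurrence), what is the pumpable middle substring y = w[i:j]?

Run of A on w = p p p q q q p p p:
  step 0: 0  (start)
  step 1: 3  (read p: 0→3)
  step 2: 4  (read p: 3→4)
  step 3: 1  (read p: 4→1)
  step 4: 2  (read q: 1→2)
  step 5: 1  (read q: 2→1)   ← first repeat (1 seen earlier)
  step 6: 2  (read q: 1→2)
  step 7: 2  (read p: 2→2)
  step 8: 2  (read p: 2→2)
  step 9: 2  (read p: 2→2)

So i = 3, j = 5, giving x = w[0:3] = ppp, y = w[3:5] = qq, z = w[5:9] = qppp.
Check: |xy| = 5 ≤ 5 and |y| = 2 ≥ 1. Reading y takes A from 1 back to 1, so every xyⁱz is accepted.

qq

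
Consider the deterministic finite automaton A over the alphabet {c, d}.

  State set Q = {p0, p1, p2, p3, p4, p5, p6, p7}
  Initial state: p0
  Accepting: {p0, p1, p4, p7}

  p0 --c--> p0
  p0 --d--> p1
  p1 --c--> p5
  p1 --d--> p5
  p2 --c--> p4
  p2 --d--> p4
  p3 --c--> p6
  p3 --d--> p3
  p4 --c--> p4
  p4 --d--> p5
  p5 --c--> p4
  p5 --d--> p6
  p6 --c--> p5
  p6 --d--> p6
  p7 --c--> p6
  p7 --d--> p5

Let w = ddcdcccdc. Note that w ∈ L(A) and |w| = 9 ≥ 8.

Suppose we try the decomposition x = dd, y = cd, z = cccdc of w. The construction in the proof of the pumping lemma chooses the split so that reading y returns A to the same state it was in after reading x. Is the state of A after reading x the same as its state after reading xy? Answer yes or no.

yes

State sequence: p0 -d-> p1 -d-> p5 -c-> p4 -d-> p5

After x (step 2): p5. After xy (step 4): p5.
They match, so y = cd drives A around a cycle from p5 back to itself; pumping y any number of times keeps A in p5 before reading z, and xyⁱz ∈ L(A) for every i ≥ 0.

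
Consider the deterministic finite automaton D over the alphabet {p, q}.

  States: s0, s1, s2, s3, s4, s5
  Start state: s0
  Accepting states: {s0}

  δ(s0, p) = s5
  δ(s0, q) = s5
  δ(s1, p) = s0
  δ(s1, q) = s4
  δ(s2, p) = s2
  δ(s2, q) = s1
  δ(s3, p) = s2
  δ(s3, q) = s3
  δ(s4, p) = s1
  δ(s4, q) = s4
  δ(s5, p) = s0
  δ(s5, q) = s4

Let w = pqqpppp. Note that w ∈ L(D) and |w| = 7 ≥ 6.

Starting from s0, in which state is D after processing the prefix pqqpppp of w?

s0

State sequence: s0 -p-> s5 -q-> s4 -q-> s4 -p-> s1 -p-> s0 -p-> s5 -p-> s0

After reading 7 characters, D is in state s0.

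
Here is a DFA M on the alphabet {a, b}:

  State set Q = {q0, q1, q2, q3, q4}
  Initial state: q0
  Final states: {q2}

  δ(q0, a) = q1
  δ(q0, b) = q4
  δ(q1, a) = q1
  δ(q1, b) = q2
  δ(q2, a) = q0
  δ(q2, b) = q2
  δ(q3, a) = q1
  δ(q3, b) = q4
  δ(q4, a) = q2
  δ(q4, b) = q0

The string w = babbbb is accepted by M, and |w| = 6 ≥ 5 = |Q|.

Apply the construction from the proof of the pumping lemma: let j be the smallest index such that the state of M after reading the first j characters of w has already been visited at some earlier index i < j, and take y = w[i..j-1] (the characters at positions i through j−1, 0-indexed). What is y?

b

Run of M on w = b a b b b b:
  step 0: q0  (start)
  step 1: q4  (read b: q0→q4)
  step 2: q2  (read a: q4→q2)
  step 3: q2  (read b: q2→q2)   ← first repeat (q2 seen earlier)
  step 4: q2  (read b: q2→q2)
  step 5: q2  (read b: q2→q2)
  step 6: q2  (read b: q2→q2)

So i = 2, j = 3, giving x = w[0:2] = ba, y = w[2:3] = b, z = w[3:6] = bbb.
Check: |xy| = 3 ≤ 5 and |y| = 1 ≥ 1. Reading y takes M from q2 back to q2, so every xyⁱz is accepted.
The DFA has 5 states, so the proof of the pumping lemma guarantees a repeated state among the first 5+1 visited; the segment between the two visits is the pumpable y.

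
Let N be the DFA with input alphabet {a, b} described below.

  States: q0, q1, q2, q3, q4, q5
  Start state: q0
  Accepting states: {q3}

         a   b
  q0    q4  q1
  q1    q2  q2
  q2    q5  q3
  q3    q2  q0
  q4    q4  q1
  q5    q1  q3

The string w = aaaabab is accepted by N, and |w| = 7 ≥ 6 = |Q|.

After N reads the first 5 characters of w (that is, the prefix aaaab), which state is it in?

Run of N on the first 5 characters of w = a a a a b:
  step 0: q0  (start)
  step 1: q4  (read a: q0→q4)
  step 2: q4  (read a: q4→q4)
  step 3: q4  (read a: q4→q4)
  step 4: q4  (read a: q4→q4)
  step 5: q1  (read b: q4→q1)

After reading 5 characters, N is in state q1.
(This kind of state-tracing is the core of the pumping-lemma construction: with 6 states, pigeonhole forces a repeat within the first 6 steps.)

q1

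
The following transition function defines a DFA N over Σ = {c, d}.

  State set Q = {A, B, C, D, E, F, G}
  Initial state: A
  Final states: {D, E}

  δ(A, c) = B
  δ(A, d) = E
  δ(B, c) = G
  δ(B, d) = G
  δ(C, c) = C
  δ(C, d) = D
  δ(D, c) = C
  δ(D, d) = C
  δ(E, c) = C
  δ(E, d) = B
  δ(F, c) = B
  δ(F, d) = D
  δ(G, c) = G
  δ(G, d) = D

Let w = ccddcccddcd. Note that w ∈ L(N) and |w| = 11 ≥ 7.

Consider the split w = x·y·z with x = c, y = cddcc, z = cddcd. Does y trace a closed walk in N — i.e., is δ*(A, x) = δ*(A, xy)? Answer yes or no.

no

Run of N on the first 6 characters of w = c c d d c c:
  step 0: A  (start)
  step 1: B  (read c: A→B)
  step 2: G  (read c: B→G)
  step 3: D  (read d: G→D)
  step 4: C  (read d: D→C)
  step 5: C  (read c: C→C)
  step 6: C  (read c: C→C)

After x (step 1): B. After xy (step 6): C.
They differ (B ≠ C), so y is not a cycle from the state after x; this split is not the one the pumping-lemma construction produces, and pumping y need not keep the string in L(N).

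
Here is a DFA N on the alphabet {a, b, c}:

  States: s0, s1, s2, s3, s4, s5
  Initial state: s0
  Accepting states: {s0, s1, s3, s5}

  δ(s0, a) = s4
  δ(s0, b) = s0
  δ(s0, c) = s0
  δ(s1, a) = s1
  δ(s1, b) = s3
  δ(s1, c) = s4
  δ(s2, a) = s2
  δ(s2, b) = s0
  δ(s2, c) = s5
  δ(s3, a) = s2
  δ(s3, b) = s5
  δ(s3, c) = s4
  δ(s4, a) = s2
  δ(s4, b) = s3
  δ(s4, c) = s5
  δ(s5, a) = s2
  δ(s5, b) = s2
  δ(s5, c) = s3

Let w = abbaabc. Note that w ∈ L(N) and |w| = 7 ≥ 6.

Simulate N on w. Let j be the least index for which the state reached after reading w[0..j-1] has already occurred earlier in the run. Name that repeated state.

State sequence: s0 -a-> s4 -b-> s3 -b-> s5 -a-> s2 -a-> s2 -b-> s0 -c-> s0
First repeat at step 5: s2 was already visited.

The earliest repeat is at step j = 5: N is in s2, which it already visited at step i = 4.
The DFA has 6 states, so the proof of the pumping lemma guarantees a repeated state among the first 6+1 visited; the segment between the two visits is the pumpable y.

s2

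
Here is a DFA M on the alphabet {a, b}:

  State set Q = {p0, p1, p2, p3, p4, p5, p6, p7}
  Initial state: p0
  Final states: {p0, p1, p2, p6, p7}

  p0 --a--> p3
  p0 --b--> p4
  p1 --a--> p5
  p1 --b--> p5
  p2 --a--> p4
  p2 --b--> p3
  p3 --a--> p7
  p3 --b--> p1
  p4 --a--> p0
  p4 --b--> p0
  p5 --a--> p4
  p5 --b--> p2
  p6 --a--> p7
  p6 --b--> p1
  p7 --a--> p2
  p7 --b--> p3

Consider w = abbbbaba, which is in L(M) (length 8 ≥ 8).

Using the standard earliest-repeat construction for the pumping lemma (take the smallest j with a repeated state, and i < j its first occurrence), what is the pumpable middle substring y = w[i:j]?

bbbb

State sequence: p0 -a-> p3 -b-> p1 -b-> p5 -b-> p2 -b-> p3 -a-> p7 -b-> p3 -a-> p7
First repeat at step 5: p3 was already visited.

So i = 1, j = 5, giving x = w[0:1] = a, y = w[1:5] = bbbb, z = w[5:8] = aba.
Check: |xy| = 5 ≤ 8 and |y| = 4 ≥ 1. Reading y takes M from p3 back to p3, so every xyⁱz is accepted.
Since M has 8 states, any run of length ≥ 8 visits 8+1 states, so by pigeonhole some state repeats within the first 8 steps — that repeat gives the pumpable loop.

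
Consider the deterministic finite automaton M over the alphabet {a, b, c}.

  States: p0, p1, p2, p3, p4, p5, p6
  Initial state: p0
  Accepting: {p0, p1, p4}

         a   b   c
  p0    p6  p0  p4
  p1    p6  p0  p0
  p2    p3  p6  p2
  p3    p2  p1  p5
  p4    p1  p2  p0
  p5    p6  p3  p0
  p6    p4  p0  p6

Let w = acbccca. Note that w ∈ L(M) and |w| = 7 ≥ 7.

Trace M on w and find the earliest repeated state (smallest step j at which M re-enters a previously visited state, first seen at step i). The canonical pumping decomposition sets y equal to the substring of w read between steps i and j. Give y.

c

State sequence: p0 -a-> p6 -c-> p6 -b-> p0 -c-> p4 -c-> p0 -c-> p4 -a-> p1
First repeat at step 2: p6 was already visited.

So i = 1, j = 2, giving x = w[0:1] = a, y = w[1:2] = c, z = w[2:7] = bccca.
Check: |xy| = 2 ≤ 7 and |y| = 1 ≥ 1. Reading y takes M from p6 back to p6, so every xyⁱz is accepted.
The DFA has 7 states, so the proof of the pumping lemma guarantees a repeated state among the first 7+1 visited; the segment between the two visits is the pumpable y.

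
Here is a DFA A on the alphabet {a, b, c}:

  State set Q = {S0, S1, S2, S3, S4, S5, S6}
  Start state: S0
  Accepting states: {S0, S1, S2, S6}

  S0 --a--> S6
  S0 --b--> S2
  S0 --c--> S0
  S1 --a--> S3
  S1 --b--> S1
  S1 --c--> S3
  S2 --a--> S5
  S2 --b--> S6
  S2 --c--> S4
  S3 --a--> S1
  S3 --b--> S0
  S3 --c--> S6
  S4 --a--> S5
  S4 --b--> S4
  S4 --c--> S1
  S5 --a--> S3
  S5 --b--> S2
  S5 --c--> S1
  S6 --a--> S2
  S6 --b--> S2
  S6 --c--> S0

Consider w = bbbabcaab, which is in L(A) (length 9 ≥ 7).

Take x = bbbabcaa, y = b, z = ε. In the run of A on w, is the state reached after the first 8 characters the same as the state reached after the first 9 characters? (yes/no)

Run of A on the first 9 characters of w = b b b a b c a a b:
  step 0: S0  (start)
  step 1: S2  (read b: S0→S2)
  step 2: S6  (read b: S2→S6)
  step 3: S2  (read b: S6→S2)
  step 4: S5  (read a: S2→S5)
  step 5: S2  (read b: S5→S2)
  step 6: S4  (read c: S2→S4)
  step 7: S5  (read a: S4→S5)
  step 8: S3  (read a: S5→S3)
  step 9: S0  (read b: S3→S0)

After x (step 8): S3. After xy (step 9): S0.
They differ (S3 ≠ S0), so y is not a cycle from the state after x; this split is not the one the pumping-lemma construction produces, and pumping y need not keep the string in L(A).

no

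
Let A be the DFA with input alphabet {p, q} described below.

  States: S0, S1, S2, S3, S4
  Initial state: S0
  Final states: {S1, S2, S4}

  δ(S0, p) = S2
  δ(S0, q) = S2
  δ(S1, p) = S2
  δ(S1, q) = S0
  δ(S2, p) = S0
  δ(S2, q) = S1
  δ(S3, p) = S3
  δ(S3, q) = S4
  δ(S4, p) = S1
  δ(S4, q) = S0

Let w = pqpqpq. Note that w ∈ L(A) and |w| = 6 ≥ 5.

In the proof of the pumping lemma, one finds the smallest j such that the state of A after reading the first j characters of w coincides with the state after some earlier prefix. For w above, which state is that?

S2

Run of A on w = p q p q p q:
  step 0: S0  (start)
  step 1: S2  (read p: S0→S2)
  step 2: S1  (read q: S2→S1)
  step 3: S2  (read p: S1→S2)   ← first repeat (S2 seen earlier)
  step 4: S1  (read q: S2→S1)
  step 5: S2  (read p: S1→S2)
  step 6: S1  (read q: S2→S1)

The earliest repeat is at step j = 3: A is in S2, which it already visited at step i = 1.
Pumping length from the standard proof: p = 5 (the number of states). The repeated state found above gives |xy| = j ≤ 5 and |y| = j − i ≥ 1.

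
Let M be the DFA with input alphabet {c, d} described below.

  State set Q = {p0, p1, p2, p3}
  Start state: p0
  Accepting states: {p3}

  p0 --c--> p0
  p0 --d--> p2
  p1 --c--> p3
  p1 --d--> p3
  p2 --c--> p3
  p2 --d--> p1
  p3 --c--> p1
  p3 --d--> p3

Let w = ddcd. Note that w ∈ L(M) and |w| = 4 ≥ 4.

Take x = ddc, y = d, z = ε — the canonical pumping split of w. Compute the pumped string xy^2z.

xy^2z = ddc·d·d·ε = ddcdd.
Reading y = d takes M from p3 back to p3, so after x·y·y the machine is still in p3, and z then leads to the accepting state p3. Hence ddcdd ∈ L(M).

ddcdd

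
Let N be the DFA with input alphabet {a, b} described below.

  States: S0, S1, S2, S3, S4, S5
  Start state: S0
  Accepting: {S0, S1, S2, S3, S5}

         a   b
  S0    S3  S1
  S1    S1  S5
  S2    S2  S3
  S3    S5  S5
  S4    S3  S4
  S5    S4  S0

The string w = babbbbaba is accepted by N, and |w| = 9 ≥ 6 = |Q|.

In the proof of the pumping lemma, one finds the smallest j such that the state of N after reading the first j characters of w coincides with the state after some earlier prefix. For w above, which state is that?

Run of N on w = b a b b b b a b a:
  step 0: S0  (start)
  step 1: S1  (read b: S0→S1)
  step 2: S1  (read a: S1→S1)   ← first repeat (S1 seen earlier)
  step 3: S5  (read b: S1→S5)
  step 4: S0  (read b: S5→S0)
  step 5: S1  (read b: S0→S1)
  step 6: S5  (read b: S1→S5)
  step 7: S4  (read a: S5→S4)
  step 8: S4  (read b: S4→S4)
  step 9: S3  (read a: S4→S3)

The earliest repeat is at step j = 2: N is in S1, which it already visited at step i = 1.
Since N has 6 states, any run of length ≥ 6 visits 6+1 states, so by pigeonhole some state repeats within the first 6 steps — that repeat gives the pumpable loop.

S1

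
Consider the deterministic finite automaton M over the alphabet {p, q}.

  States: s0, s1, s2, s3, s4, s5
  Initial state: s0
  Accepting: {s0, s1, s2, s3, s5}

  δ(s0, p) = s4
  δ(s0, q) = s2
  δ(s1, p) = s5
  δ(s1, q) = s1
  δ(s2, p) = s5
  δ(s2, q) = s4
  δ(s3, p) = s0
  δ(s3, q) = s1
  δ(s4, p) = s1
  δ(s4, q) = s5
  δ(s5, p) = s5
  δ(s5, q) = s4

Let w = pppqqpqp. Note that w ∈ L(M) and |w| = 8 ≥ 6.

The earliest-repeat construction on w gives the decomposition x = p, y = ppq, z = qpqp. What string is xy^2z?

pppqppqqpqp

xy^2z = p·ppq·ppq·qpqp = pppqppqqpqp.
Reading y = ppq takes M from s4 back to s4, so after x·y·y the machine is still in s4, and z then leads to the accepting state s1. Hence pppqppqqpqp ∈ L(M).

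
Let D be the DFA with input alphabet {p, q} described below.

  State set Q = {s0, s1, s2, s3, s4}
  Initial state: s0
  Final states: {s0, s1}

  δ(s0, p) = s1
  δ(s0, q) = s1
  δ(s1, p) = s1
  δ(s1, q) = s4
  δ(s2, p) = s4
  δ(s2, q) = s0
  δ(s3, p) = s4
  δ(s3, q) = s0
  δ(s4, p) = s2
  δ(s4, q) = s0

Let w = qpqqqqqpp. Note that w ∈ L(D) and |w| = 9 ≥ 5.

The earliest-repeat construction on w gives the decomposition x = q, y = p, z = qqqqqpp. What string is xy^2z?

qppqqqqqpp

xy^2z = q·p·p·qqqqqpp = qppqqqqqpp.
Reading y = p takes D from s1 back to s1, so after x·y·y the machine is still in s1, and z then leads to the accepting state s1. Hence qppqqqqqpp ∈ L(D).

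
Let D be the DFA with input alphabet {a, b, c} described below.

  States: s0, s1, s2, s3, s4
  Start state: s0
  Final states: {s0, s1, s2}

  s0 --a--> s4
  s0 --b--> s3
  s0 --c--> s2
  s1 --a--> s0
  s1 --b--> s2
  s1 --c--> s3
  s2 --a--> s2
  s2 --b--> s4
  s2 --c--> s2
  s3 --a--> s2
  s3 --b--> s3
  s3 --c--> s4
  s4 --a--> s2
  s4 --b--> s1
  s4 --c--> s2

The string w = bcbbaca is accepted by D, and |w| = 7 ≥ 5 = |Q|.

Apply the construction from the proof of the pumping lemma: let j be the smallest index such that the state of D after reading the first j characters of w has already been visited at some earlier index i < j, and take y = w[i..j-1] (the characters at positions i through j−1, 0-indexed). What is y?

State sequence: s0 -b-> s3 -c-> s4 -b-> s1 -b-> s2 -a-> s2 -c-> s2 -a-> s2
First repeat at step 5: s2 was already visited.

So i = 4, j = 5, giving x = w[0:4] = bcbb, y = w[4:5] = a, z = w[5:7] = ca.
Check: |xy| = 5 ≤ 5 and |y| = 1 ≥ 1. Reading y takes D from s2 back to s2, so every xyⁱz is accepted.

a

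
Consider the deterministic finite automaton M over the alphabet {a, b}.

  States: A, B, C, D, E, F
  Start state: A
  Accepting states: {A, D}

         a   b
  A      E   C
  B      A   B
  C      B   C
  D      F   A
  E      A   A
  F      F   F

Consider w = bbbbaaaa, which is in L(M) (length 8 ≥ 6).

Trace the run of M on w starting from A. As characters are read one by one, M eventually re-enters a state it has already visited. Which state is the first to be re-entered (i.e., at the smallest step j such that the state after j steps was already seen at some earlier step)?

State sequence: A -b-> C -b-> C -b-> C -b-> C -a-> B -a-> A -a-> E -a-> A
First repeat at step 2: C was already visited.

The earliest repeat is at step j = 2: M is in C, which it already visited at step i = 1.
With |Q| = 6, pigeonhole forces a state repeat no later than step 6; the substring read between the first and second visits to that state can be pumped.

C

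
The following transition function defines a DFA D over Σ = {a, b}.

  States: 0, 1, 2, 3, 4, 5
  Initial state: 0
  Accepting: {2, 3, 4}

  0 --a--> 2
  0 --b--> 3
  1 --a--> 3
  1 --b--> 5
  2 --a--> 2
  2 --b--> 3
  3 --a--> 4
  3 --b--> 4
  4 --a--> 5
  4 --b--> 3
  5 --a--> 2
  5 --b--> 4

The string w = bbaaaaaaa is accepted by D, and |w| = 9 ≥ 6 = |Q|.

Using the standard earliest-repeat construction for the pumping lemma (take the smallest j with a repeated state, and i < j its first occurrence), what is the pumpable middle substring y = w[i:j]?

a

State sequence: 0 -b-> 3 -b-> 4 -a-> 5 -a-> 2 -a-> 2 -a-> 2 -a-> 2 -a-> 2 -a-> 2
First repeat at step 5: 2 was already visited.

So i = 4, j = 5, giving x = w[0:4] = bbaa, y = w[4:5] = a, z = w[5:9] = aaaa.
Check: |xy| = 5 ≤ 6 and |y| = 1 ≥ 1. Reading y takes D from 2 back to 2, so every xyⁱz is accepted.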